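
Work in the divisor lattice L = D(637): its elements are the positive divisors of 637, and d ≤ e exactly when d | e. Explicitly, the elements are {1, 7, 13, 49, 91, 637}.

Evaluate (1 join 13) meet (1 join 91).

13

1 ∨ 13 = 13
1 ∨ 91 = 91
13 ∧ 91 = 13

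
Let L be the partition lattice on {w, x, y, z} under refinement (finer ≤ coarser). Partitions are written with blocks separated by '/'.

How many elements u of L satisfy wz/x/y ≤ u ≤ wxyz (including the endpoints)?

The interval [wz/x/y, wxyz] = {wxyz, wxz/y, wyz/x, wz/x/y, wz/xy}, which has 5 elements.

5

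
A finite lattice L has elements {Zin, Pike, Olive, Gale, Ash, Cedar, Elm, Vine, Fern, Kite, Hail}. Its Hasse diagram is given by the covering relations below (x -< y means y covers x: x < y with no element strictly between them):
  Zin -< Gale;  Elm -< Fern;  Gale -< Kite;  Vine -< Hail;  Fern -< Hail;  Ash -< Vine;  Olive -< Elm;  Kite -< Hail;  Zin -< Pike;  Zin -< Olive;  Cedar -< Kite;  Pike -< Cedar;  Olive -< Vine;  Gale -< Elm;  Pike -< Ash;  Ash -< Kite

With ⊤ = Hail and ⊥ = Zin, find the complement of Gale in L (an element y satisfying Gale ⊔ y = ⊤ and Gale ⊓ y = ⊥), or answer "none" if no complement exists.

Vine

Need y with Gale ∨ y = Hail and Gale ∧ y = Zin.
Checking each element gives: Vine.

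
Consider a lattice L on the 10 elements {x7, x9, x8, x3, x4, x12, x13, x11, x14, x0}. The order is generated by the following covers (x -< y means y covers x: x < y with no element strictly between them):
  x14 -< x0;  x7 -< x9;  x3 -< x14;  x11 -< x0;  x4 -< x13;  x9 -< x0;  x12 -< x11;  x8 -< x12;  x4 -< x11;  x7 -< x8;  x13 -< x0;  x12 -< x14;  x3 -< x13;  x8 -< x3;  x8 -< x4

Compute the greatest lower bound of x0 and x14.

Common lower bounds of {x0, x14}: x12, x14, x3, x7, x8.
The greatest among these is x14.

x14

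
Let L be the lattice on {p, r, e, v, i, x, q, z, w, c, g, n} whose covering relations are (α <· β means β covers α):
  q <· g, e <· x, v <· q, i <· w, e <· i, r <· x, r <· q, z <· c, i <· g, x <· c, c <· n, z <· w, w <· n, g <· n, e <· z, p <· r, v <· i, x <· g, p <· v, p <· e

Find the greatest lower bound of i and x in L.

e

Common lower bounds of {i, x}: e, p.
The greatest among these is e.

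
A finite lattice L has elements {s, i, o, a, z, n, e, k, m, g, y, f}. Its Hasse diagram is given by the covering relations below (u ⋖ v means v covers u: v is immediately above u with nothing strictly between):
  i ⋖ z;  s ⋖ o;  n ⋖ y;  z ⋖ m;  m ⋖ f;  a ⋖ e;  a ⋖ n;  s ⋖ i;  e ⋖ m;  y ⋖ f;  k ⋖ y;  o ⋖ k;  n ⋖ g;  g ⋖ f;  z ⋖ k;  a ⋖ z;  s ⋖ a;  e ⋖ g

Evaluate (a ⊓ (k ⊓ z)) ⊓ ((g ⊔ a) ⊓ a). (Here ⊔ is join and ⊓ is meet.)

k ∧ z = z
a ∧ z = a
g ∨ a = g
g ∧ a = a
a ∧ a = a

a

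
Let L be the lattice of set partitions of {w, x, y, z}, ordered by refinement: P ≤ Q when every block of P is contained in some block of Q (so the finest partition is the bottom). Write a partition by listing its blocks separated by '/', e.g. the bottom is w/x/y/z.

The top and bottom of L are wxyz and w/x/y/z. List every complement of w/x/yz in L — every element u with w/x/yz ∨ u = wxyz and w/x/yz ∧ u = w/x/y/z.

Need u with w/x/yz ∨ u = wxyz and w/x/yz ∧ u = w/x/y/z.
Checking each element gives: wxy/z, wxz/y, wy/xz, wz/xy.

wxy/z, wxz/y, wy/xz, wz/xy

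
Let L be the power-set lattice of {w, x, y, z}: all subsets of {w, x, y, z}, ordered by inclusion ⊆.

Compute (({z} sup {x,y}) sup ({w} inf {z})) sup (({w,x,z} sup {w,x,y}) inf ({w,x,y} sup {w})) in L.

{w,x,y,z}

{z} ∨ {x,y} = {x,y,z}
{w} ∧ {z} = ∅
{x,y,z} ∨ ∅ = {x,y,z}
{w,x,z} ∨ {w,x,y} = {w,x,y,z}
{w,x,y} ∨ {w} = {w,x,y}
{w,x,y,z} ∧ {w,x,y} = {w,x,y}
{x,y,z} ∨ {w,x,y} = {w,x,y,z}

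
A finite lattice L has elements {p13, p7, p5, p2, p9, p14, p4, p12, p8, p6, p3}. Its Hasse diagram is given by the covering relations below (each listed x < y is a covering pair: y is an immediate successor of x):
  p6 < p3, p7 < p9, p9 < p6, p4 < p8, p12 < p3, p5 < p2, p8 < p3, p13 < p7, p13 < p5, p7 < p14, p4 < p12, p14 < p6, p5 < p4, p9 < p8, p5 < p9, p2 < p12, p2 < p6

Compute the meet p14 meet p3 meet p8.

Common lower bounds of {p14, p3, p8}: p13, p7.
The greatest among these is p7.

p7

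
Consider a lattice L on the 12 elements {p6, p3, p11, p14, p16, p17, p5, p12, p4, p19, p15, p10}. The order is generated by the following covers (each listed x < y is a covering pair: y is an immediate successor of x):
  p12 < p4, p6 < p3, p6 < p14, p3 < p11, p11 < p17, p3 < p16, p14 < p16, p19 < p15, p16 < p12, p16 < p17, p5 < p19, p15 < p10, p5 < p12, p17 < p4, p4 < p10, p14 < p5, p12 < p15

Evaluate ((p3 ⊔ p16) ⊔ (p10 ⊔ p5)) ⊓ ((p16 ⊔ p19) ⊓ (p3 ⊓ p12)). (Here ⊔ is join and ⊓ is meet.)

p3

p3 ∨ p16 = p16
p10 ∨ p5 = p10
p16 ∨ p10 = p10
p16 ∨ p19 = p15
p3 ∧ p12 = p3
p15 ∧ p3 = p3
p10 ∧ p3 = p3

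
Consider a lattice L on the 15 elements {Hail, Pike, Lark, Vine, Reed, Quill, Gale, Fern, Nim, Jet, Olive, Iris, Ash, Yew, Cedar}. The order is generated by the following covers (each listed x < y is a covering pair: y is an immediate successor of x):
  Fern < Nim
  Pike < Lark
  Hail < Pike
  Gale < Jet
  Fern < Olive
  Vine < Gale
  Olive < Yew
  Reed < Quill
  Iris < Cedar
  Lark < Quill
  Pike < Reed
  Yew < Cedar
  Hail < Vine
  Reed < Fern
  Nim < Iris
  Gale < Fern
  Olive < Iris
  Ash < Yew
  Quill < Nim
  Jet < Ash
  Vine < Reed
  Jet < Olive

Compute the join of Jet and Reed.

Olive

Common upper bounds of {Jet, Reed}: Cedar, Iris, Olive, Yew.
The least among these is Olive.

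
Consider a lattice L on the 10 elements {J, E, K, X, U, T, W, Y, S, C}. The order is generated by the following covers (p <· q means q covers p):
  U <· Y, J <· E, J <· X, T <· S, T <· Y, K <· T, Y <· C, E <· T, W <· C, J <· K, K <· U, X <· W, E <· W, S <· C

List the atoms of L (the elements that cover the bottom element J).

E, K, X

The atoms are exactly the elements that cover J: E, K, X.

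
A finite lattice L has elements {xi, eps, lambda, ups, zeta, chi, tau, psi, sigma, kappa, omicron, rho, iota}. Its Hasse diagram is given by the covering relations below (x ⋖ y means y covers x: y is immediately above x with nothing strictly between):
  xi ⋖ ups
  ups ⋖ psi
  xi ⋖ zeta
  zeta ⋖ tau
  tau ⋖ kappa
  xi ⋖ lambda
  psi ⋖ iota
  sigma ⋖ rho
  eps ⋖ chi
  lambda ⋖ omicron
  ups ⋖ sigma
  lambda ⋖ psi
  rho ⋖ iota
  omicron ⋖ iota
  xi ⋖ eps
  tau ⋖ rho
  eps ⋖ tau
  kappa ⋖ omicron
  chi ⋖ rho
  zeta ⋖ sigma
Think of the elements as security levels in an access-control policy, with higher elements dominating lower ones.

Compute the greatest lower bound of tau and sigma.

Common lower bounds of {tau, sigma}: xi, zeta.
The greatest among these is zeta.

zeta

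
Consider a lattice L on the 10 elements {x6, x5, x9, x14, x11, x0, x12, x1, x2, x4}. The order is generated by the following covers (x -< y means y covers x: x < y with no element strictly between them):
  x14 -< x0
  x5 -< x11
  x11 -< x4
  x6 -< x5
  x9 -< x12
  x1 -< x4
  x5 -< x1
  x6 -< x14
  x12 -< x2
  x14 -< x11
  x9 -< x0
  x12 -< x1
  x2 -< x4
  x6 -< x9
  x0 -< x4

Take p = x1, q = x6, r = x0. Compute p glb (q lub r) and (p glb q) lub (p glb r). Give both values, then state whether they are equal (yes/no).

q lub r = x0, so p glb (q lub r) = x1 glb x0 = x9.
p glb q = x6 and p glb r = x9, so (p glb q) lub (p glb r) = x6 lub x9 = x9.
Equal: yes.

x9; x9; yes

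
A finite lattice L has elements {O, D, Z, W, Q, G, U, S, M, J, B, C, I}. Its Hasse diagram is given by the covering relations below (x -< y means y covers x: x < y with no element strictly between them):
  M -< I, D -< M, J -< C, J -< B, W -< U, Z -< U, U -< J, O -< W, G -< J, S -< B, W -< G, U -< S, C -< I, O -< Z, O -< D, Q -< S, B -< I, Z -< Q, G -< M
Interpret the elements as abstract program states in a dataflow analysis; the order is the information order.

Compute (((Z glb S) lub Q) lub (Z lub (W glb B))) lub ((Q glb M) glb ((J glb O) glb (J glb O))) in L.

S

Z ∧ S = Z
Z ∨ Q = Q
W ∧ B = W
Z ∨ W = U
Q ∨ U = S
Q ∧ M = O
J ∧ O = O
J ∧ O = O
O ∧ O = O
O ∧ O = O
S ∨ O = S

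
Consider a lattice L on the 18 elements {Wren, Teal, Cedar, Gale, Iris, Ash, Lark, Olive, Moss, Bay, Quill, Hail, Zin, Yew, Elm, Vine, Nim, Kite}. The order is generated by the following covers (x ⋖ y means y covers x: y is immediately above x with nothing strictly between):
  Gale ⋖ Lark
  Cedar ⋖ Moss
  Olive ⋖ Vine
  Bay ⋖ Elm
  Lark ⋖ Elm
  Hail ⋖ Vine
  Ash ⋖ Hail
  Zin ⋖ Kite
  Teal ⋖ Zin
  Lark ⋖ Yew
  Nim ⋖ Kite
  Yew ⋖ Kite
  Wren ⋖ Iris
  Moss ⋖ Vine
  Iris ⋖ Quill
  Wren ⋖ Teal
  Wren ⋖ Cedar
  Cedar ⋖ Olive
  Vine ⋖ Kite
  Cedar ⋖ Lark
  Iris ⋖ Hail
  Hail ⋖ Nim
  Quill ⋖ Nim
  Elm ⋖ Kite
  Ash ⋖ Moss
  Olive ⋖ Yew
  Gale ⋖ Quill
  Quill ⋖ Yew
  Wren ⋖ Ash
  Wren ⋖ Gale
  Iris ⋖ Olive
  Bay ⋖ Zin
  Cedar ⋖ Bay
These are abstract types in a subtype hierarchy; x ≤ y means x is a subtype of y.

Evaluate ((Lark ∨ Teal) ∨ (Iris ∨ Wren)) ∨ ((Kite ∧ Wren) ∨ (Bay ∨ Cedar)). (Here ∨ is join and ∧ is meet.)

Kite

Lark ∨ Teal = Kite
Iris ∨ Wren = Iris
Kite ∨ Iris = Kite
Kite ∧ Wren = Wren
Bay ∨ Cedar = Bay
Wren ∨ Bay = Bay
Kite ∨ Bay = Kite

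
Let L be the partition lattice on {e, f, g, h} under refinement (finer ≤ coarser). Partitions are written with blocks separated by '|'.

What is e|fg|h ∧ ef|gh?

e|f|g|h

The meet (common refinement) of e|fg|h and ef|gh intersects blocks pairwise, giving e|f|g|h.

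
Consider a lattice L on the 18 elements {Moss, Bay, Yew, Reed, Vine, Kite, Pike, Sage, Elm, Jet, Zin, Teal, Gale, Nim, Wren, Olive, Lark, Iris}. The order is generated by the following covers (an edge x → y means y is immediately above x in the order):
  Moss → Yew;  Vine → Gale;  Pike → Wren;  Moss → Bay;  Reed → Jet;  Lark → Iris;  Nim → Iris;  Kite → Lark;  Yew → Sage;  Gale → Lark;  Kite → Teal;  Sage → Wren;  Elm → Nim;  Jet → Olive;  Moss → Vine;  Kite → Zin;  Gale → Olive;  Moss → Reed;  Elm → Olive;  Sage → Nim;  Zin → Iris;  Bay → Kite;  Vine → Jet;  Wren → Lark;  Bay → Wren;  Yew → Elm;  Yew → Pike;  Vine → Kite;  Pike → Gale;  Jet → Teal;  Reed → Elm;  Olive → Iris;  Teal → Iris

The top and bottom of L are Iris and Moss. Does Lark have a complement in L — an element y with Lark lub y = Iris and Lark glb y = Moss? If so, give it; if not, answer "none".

Reed

Need y with Lark ∨ y = Iris and Lark ∧ y = Moss.
Checking each element gives: Reed.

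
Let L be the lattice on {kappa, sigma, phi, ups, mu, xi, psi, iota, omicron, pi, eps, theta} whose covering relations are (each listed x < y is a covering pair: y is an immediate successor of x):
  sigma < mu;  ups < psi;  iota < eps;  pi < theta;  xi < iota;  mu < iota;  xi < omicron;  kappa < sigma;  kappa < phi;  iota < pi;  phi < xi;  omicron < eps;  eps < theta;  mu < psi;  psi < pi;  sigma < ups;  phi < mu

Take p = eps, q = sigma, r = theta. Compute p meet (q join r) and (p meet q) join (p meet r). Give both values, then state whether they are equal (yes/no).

q join r = theta, so p meet (q join r) = eps meet theta = eps.
p meet q = sigma and p meet r = eps, so (p meet q) join (p meet r) = sigma join eps = eps.
Equal: yes.

eps; eps; yes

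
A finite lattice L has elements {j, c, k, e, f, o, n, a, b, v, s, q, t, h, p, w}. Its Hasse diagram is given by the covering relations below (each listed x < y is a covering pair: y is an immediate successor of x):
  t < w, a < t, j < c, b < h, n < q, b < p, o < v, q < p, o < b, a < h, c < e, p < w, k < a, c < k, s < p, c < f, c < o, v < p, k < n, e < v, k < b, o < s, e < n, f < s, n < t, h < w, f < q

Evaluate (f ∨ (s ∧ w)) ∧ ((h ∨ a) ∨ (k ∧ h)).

o

s ∧ w = s
f ∨ s = s
h ∨ a = h
k ∧ h = k
h ∨ k = h
s ∧ h = o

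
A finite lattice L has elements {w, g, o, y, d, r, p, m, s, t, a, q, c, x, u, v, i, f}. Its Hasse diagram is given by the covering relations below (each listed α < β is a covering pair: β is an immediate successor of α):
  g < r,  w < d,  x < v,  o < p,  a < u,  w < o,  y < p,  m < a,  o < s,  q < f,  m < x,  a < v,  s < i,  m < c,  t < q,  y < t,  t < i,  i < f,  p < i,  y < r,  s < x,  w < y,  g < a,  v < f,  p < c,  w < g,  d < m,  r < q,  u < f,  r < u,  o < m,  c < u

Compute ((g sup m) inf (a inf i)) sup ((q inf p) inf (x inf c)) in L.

g ∨ m = a
a ∧ i = o
a ∧ o = o
q ∧ p = y
x ∧ c = m
y ∧ m = w
o ∨ w = o

o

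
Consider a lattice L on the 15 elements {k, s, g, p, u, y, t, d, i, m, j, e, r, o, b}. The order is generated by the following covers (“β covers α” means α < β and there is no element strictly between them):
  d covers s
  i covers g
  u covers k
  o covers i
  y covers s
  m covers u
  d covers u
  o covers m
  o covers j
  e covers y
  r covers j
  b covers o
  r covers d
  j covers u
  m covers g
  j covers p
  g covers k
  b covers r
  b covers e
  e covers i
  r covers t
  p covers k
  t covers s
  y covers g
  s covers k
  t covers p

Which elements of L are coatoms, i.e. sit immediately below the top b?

e, o, r

The coatoms are exactly the elements covered by b: e, o, r.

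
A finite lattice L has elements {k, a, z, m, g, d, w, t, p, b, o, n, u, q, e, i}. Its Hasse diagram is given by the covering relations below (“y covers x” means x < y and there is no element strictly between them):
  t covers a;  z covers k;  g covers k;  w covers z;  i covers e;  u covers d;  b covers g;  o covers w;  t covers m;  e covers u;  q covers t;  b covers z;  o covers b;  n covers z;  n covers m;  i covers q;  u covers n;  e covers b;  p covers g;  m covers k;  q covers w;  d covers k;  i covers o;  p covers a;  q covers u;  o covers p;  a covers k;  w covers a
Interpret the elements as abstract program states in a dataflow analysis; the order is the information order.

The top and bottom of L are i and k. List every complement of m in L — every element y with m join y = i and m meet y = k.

o, p

Need y with m ∨ y = i and m ∧ y = k.
Checking each element gives: o, p.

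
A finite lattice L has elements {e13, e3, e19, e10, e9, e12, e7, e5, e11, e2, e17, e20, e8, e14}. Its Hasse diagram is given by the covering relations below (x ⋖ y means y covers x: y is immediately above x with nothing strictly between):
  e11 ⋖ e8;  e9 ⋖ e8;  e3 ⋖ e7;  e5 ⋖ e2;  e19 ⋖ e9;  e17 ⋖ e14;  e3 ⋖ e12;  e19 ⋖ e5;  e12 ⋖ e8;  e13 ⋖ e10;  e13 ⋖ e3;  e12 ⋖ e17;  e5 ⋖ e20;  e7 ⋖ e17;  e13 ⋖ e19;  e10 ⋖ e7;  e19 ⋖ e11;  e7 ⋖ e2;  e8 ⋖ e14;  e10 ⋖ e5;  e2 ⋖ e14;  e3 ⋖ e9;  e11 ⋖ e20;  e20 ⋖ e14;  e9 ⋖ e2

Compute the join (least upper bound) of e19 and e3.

e9

Common upper bounds of {e19, e3}: e14, e2, e8, e9.
The least among these is e9.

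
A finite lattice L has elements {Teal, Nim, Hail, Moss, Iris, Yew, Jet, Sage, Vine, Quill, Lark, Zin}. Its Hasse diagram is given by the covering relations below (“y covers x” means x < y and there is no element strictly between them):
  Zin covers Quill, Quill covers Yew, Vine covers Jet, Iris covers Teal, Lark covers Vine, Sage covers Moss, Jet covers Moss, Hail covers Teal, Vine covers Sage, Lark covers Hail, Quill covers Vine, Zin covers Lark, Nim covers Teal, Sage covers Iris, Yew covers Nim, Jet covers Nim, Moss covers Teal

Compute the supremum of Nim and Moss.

Common upper bounds of {Nim, Moss}: Jet, Lark, Quill, Vine, Zin.
The least among these is Jet.

Jet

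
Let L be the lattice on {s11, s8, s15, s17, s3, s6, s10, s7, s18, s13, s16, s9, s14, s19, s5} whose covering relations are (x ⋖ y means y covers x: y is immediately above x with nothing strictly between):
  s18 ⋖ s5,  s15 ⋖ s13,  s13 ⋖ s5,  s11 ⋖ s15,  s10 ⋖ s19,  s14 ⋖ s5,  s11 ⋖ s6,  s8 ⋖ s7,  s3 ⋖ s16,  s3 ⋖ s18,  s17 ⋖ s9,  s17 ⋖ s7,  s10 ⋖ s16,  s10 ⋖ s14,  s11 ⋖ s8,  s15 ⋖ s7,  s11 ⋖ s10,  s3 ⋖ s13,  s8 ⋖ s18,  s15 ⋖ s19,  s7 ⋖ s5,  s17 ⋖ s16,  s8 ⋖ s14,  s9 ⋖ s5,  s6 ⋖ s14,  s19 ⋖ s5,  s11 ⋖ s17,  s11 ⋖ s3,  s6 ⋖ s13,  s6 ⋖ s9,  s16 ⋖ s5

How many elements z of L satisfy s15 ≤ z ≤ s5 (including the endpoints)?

The interval [s15, s5] = {s13, s15, s19, s5, s7}, which has 5 elements.

5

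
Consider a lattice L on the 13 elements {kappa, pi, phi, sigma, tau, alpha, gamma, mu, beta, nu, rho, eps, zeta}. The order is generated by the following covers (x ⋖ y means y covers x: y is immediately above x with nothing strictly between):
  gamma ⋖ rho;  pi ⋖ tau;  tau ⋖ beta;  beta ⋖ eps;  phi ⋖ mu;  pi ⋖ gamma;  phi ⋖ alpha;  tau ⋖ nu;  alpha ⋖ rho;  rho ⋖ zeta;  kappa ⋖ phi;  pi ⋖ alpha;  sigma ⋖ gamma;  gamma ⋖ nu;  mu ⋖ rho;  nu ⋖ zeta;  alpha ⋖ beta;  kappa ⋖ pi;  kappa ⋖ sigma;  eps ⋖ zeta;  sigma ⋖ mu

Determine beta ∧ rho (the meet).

alpha

Common lower bounds of {beta, rho}: alpha, kappa, phi, pi.
The greatest among these is alpha.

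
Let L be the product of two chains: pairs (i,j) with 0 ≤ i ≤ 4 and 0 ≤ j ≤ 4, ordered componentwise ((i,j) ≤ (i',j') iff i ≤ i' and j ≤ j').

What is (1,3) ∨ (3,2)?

In a product of chains, the join is componentwise max, giving (3,3).

(3,3)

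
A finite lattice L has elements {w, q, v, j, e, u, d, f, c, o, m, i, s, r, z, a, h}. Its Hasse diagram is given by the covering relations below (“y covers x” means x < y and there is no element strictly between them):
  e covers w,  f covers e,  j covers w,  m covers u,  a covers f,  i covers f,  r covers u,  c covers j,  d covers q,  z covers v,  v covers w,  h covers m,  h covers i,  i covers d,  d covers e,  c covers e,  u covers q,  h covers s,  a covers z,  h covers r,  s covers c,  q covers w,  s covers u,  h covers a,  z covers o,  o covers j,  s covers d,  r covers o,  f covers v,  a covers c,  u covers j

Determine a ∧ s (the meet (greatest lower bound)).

c

Common lower bounds of {a, s}: c, e, j, w.
The greatest among these is c.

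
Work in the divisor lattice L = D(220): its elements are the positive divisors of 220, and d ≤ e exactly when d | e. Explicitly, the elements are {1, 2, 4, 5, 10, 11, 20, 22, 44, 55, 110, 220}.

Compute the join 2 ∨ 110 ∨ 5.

Common upper bounds of {2, 110, 5}: 110, 220.
The least among these is 110.

110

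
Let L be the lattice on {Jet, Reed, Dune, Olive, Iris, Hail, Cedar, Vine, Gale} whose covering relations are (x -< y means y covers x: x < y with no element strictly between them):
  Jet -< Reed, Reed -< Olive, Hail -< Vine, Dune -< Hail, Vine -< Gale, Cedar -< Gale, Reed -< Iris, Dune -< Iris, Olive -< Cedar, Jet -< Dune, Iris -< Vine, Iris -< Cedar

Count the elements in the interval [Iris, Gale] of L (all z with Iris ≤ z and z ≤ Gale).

The interval [Iris, Gale] = {Cedar, Gale, Iris, Vine}, which has 4 elements.

4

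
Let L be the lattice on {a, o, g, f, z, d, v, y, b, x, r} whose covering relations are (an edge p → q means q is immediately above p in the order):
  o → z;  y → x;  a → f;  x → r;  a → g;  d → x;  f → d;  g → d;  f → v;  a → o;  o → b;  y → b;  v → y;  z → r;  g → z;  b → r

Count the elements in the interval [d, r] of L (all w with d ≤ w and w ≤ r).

The interval [d, r] = {d, r, x}, which has 3 elements.

3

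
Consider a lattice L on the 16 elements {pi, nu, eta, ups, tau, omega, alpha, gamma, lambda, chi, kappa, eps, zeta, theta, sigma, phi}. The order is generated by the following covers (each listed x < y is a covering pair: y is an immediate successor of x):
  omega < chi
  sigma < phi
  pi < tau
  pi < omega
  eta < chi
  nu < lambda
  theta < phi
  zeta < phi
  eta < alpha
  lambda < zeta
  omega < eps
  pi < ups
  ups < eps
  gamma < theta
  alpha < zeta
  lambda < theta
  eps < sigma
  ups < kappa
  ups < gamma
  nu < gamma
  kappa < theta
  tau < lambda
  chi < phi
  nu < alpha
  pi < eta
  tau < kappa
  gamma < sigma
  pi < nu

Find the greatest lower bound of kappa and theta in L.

Common lower bounds of {kappa, theta}: kappa, pi, tau, ups.
The greatest among these is kappa.

kappa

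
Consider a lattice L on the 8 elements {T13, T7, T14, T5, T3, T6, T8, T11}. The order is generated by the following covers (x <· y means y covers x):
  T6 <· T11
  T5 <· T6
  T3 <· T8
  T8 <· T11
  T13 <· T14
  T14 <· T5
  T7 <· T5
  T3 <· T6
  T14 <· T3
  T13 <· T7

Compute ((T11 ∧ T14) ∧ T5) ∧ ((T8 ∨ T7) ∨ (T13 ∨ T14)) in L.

T11 ∧ T14 = T14
T14 ∧ T5 = T14
T8 ∨ T7 = T11
T13 ∨ T14 = T14
T11 ∨ T14 = T11
T14 ∧ T11 = T14

T14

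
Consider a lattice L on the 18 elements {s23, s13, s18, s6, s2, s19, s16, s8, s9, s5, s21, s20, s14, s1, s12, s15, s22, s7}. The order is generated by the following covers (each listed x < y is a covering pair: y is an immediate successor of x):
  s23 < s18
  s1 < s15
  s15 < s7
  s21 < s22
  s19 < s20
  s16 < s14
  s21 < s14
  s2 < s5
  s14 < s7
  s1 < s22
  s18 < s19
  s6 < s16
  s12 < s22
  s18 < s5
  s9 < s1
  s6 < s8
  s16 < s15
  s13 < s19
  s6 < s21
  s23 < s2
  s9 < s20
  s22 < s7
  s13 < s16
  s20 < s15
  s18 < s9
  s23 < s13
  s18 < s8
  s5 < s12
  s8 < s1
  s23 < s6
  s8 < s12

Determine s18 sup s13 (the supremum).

Common upper bounds of {s18, s13}: s15, s19, s20, s7.
The least among these is s19.

s19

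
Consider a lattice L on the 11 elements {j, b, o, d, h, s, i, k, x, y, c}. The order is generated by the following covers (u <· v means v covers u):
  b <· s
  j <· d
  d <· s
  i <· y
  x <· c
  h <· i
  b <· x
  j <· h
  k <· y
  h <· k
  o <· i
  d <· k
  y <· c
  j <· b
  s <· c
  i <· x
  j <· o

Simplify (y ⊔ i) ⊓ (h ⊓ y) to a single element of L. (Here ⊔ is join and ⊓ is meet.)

h

y ∨ i = y
h ∧ y = h
y ∧ h = h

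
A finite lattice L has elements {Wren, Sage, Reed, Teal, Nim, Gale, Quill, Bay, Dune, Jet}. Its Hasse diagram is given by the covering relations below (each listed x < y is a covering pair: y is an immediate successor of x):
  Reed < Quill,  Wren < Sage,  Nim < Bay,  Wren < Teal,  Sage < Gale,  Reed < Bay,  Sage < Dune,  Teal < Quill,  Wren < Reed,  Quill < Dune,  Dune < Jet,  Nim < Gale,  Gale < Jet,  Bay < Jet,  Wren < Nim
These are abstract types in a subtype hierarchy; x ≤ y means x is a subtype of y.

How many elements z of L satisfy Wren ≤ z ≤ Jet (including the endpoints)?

The interval [Wren, Jet] = {Bay, Dune, Gale, Jet, Nim, Quill, Reed, Sage, Teal, Wren}, which has 10 elements.

10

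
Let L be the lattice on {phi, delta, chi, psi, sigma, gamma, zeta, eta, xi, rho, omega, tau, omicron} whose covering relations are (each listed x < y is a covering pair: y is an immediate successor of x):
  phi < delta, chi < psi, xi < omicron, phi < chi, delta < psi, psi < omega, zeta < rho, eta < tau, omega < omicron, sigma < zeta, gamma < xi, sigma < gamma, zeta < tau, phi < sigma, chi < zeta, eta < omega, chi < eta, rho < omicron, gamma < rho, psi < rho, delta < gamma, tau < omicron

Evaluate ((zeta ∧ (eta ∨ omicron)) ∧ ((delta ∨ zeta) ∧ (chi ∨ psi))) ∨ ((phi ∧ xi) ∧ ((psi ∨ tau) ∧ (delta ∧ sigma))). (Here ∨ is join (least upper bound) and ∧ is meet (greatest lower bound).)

eta ∨ omicron = omicron
zeta ∧ omicron = zeta
delta ∨ zeta = rho
chi ∨ psi = psi
rho ∧ psi = psi
zeta ∧ psi = chi
phi ∧ xi = phi
psi ∨ tau = omicron
delta ∧ sigma = phi
omicron ∧ phi = phi
phi ∧ phi = phi
chi ∨ phi = chi

chi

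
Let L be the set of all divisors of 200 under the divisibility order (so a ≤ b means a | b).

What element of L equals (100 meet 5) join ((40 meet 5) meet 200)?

5

100 ∧ 5 = 5
40 ∧ 5 = 5
5 ∧ 200 = 5
5 ∨ 5 = 5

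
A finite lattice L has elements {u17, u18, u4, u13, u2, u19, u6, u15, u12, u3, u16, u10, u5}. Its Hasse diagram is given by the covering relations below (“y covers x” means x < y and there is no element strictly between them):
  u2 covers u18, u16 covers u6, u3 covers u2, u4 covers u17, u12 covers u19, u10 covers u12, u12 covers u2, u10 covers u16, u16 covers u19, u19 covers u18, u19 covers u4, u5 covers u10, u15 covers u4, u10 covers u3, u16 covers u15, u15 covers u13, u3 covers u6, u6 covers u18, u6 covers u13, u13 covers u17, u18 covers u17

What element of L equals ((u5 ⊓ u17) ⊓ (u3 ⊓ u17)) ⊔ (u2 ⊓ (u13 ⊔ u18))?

u18

u5 ∧ u17 = u17
u3 ∧ u17 = u17
u17 ∧ u17 = u17
u13 ∨ u18 = u6
u2 ∧ u6 = u18
u17 ∨ u18 = u18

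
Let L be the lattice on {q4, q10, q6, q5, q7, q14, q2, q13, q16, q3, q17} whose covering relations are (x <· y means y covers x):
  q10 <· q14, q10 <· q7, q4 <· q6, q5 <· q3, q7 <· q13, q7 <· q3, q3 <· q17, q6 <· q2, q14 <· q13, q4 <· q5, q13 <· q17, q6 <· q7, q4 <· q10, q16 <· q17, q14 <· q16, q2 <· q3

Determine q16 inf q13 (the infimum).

Common lower bounds of {q16, q13}: q10, q14, q4.
The greatest among these is q14.

q14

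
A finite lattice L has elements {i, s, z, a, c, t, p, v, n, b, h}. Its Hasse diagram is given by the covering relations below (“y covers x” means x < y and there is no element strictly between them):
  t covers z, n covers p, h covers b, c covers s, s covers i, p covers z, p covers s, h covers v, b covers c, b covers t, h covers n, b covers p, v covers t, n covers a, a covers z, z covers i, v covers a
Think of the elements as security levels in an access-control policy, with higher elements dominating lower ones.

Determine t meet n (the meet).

z

Common lower bounds of {t, n}: i, z.
The greatest among these is z.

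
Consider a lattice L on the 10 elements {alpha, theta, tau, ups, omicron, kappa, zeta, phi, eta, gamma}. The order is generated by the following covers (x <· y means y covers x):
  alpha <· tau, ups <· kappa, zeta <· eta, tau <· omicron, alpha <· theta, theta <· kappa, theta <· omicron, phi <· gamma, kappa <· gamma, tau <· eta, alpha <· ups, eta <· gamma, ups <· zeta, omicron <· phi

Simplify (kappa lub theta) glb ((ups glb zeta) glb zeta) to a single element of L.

kappa ∨ theta = kappa
ups ∧ zeta = ups
ups ∧ zeta = ups
kappa ∧ ups = ups

ups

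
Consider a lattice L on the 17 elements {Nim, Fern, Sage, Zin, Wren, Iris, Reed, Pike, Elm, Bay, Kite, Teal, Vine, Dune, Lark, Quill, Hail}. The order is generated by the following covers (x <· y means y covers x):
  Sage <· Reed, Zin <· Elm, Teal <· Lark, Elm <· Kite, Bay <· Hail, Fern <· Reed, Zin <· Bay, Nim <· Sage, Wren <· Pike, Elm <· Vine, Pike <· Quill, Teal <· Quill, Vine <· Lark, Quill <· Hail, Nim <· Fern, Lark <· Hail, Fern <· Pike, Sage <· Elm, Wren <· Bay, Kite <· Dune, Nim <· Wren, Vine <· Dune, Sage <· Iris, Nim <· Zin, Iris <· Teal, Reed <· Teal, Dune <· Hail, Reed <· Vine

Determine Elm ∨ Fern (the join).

Vine

Common upper bounds of {Elm, Fern}: Dune, Hail, Lark, Vine.
The least among these is Vine.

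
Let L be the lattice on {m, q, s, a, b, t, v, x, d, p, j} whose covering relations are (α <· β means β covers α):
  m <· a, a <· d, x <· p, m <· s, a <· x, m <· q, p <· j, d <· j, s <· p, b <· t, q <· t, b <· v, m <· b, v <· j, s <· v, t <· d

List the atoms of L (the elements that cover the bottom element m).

a, b, q, s

The atoms are exactly the elements that cover m: a, b, q, s.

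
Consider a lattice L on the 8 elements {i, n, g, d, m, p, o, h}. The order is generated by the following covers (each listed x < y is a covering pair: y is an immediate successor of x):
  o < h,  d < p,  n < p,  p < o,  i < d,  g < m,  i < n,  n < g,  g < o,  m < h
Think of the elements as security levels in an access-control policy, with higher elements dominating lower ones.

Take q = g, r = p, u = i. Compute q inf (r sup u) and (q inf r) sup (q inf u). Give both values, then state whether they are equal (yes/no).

n; n; yes

r sup u = p, so q inf (r sup u) = g inf p = n.
q inf r = n and q inf u = i, so (q inf r) sup (q inf u) = n sup i = n.
Equal: yes.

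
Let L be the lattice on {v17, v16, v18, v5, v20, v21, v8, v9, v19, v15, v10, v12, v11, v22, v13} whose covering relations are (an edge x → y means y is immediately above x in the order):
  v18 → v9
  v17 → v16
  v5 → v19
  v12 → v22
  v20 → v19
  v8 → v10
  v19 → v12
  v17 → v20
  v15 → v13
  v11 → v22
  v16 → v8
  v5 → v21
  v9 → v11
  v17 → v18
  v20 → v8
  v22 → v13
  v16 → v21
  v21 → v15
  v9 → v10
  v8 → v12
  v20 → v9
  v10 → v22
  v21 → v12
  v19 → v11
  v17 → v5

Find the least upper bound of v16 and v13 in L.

v13

Common upper bounds of {v16, v13}: v13.
The least among these is v13.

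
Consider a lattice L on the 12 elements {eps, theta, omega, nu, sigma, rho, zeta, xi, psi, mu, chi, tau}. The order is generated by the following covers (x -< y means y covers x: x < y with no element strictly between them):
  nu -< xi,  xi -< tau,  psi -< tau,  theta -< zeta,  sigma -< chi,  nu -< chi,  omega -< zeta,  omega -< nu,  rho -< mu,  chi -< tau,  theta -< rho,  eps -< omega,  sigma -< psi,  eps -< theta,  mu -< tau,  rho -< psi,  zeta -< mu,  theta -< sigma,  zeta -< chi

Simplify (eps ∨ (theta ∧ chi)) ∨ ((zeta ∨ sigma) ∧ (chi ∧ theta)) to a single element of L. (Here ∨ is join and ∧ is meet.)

theta ∧ chi = theta
eps ∨ theta = theta
zeta ∨ sigma = chi
chi ∧ theta = theta
chi ∧ theta = theta
theta ∨ theta = theta

theta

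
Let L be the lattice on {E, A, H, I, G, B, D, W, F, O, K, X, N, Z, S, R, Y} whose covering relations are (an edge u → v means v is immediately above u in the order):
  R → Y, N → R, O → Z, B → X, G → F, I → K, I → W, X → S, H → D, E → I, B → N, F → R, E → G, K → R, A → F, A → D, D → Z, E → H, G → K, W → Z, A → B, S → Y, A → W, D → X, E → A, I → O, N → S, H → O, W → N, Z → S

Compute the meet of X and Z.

D

Common lower bounds of {X, Z}: A, D, E, H.
The greatest among these is D.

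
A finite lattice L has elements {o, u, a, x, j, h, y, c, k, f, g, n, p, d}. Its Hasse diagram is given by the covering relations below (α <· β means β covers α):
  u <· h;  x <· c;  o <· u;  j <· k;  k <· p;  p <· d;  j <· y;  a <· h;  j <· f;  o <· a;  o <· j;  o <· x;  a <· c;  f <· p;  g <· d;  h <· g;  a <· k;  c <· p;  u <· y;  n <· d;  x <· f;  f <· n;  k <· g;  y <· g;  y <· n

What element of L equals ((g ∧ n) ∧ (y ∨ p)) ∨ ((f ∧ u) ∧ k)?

g ∧ n = y
y ∨ p = d
y ∧ d = y
f ∧ u = o
o ∧ k = o
y ∨ o = y

y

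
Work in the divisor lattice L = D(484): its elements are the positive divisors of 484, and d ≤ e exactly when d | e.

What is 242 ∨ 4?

Common upper bounds of {242, 4}: 484.
The least among these is 484.

484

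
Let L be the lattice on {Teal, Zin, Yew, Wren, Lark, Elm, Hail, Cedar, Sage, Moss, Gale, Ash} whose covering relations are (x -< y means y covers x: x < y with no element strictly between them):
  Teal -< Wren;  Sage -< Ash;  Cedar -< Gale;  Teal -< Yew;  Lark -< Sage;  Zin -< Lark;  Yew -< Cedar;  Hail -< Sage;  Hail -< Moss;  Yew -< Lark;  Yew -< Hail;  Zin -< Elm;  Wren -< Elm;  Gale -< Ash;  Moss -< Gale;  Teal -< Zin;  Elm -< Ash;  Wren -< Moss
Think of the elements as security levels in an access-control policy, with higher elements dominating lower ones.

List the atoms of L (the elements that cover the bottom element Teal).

The atoms are exactly the elements that cover Teal: Wren, Yew, Zin.

Wren, Yew, Zin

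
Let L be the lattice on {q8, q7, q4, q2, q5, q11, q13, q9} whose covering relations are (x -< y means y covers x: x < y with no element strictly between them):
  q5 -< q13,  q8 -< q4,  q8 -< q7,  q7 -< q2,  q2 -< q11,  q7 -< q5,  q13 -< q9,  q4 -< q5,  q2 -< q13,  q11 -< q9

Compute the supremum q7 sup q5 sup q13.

q13

Common upper bounds of {q7, q5, q13}: q13, q9.
The least among these is q13.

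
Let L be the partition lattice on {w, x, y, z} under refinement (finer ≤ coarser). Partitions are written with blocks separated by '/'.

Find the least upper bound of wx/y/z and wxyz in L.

wxyz

The join of wx/y/z and wxyz merges any blocks that overlap across the partitions, giving wxyz.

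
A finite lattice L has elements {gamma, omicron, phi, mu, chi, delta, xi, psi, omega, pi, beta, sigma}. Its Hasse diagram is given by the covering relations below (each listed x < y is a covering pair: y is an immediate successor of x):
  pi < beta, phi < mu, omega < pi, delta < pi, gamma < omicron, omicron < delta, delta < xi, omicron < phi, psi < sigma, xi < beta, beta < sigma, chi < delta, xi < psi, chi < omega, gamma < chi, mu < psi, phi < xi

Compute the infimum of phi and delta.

Common lower bounds of {phi, delta}: gamma, omicron.
The greatest among these is omicron.

omicron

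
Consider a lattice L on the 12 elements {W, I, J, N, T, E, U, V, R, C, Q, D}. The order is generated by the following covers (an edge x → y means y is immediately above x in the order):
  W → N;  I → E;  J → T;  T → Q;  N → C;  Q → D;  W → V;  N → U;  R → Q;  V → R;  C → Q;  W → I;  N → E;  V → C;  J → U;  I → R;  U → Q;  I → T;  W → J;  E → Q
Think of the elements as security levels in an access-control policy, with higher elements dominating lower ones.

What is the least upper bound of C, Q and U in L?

Q

Common upper bounds of {C, Q, U}: D, Q.
The least among these is Q.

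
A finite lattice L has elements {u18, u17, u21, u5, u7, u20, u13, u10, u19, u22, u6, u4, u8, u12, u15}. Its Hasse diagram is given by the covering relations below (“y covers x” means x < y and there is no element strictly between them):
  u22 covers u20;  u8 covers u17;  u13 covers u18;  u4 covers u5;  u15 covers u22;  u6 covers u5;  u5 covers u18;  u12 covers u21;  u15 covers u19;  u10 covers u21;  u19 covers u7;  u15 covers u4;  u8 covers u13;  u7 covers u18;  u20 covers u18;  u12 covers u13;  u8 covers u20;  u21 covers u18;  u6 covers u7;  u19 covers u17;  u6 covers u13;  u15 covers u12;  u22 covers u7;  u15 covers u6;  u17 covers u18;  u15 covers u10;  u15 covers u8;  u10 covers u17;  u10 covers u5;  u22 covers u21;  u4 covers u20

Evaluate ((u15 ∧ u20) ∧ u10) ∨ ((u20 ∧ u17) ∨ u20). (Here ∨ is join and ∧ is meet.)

u15 ∧ u20 = u20
u20 ∧ u10 = u18
u20 ∧ u17 = u18
u18 ∨ u20 = u20
u18 ∨ u20 = u20

u20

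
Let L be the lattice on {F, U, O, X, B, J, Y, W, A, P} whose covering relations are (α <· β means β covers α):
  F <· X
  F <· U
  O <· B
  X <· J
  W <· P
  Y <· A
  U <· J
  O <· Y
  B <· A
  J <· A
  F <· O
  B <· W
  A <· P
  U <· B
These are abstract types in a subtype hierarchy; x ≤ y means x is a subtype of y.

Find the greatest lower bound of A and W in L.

B

Common lower bounds of {A, W}: B, F, O, U.
The greatest among these is B.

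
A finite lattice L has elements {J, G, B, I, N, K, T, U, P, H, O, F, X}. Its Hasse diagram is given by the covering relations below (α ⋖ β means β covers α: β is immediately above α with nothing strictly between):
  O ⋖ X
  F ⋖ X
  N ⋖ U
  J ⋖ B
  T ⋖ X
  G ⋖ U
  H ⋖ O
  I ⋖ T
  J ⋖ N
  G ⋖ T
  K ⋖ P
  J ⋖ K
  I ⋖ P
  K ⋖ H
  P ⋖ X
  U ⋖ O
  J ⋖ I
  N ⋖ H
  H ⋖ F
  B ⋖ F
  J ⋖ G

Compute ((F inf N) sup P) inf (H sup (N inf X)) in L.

H

F ∧ N = N
N ∨ P = X
N ∧ X = N
H ∨ N = H
X ∧ H = H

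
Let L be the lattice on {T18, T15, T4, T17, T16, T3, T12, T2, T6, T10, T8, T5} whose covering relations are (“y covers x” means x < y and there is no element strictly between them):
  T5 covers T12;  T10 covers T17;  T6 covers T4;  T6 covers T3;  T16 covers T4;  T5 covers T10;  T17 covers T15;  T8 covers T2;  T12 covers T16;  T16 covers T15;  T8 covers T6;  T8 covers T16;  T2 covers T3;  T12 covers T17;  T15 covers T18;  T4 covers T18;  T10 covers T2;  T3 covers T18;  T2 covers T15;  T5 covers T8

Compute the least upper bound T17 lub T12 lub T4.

T12

Common upper bounds of {T17, T12, T4}: T12, T5.
The least among these is T12.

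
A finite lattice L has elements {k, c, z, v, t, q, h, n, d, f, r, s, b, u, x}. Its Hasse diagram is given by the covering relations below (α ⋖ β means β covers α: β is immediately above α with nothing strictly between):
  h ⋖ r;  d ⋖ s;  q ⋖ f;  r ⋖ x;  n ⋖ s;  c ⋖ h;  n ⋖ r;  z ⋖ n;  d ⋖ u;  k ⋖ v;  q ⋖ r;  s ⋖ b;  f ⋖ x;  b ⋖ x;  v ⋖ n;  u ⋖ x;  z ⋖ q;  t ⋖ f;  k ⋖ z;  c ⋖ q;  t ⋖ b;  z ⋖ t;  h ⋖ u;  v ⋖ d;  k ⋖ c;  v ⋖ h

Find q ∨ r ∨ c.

r

Common upper bounds of {q, r, c}: r, x.
The least among these is r.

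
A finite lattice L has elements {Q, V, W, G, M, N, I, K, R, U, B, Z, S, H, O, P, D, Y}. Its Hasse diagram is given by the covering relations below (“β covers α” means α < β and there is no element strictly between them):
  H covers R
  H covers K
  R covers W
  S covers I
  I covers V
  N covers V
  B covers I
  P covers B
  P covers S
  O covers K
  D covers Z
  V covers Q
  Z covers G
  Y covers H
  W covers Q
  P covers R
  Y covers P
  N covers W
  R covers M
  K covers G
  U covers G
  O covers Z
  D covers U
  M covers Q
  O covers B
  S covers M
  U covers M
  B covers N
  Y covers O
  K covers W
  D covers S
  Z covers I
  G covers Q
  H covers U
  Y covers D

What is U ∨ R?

Common upper bounds of {U, R}: H, Y.
The least among these is H.

H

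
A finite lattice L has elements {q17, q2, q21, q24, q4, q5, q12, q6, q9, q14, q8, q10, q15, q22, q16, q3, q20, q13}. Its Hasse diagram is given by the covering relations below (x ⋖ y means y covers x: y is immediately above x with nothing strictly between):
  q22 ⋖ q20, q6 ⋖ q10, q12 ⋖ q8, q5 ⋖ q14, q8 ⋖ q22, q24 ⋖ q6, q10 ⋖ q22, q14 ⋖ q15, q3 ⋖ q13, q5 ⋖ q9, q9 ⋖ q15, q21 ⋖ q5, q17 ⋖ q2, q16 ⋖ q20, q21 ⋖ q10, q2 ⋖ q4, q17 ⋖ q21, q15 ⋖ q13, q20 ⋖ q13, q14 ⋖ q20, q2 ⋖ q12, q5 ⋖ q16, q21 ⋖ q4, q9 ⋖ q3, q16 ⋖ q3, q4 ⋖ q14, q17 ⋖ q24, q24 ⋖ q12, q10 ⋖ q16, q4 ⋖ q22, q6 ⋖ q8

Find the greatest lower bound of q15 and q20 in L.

Common lower bounds of {q15, q20}: q14, q17, q2, q21, q4, q5.
The greatest among these is q14.

q14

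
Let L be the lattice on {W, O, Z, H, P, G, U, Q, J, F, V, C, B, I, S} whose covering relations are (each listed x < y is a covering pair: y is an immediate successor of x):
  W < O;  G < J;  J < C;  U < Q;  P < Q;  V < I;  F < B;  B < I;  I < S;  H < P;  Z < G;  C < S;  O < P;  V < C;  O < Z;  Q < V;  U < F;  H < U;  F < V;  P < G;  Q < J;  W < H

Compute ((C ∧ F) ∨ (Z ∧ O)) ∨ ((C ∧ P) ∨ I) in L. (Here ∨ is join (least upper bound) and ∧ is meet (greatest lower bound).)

C ∧ F = F
Z ∧ O = O
F ∨ O = V
C ∧ P = P
P ∨ I = I
V ∨ I = I

I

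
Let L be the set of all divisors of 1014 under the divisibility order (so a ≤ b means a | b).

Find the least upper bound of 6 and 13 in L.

78

In the divisibility order, the join is the least common multiple: lcm(6, 13) = 78.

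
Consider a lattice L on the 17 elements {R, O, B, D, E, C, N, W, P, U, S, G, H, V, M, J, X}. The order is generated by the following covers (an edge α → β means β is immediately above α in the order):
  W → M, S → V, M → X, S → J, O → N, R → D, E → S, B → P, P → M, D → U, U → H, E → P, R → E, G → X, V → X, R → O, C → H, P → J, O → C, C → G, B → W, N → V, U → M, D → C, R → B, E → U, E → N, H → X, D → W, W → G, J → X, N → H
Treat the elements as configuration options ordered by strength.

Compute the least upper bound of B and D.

W

Common upper bounds of {B, D}: G, M, W, X.
The least among these is W.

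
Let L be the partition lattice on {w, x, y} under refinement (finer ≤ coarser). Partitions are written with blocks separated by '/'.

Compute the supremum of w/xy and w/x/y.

w/xy

The join of w/xy and w/x/y merges any blocks that overlap across the partitions, giving w/xy.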